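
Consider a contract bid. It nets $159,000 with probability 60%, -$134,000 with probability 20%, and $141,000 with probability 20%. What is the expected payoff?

$96,800

EV = 0.6 × 159000 + 0.2 × (-134000) + 0.2 × 141000 = 95400 − 26800 + 28200 = 96800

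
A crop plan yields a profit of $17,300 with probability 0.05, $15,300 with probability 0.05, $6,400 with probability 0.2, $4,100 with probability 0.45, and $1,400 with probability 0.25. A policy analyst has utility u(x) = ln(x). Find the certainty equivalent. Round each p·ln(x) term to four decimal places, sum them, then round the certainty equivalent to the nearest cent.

E[u] = 0.05·ln(17300) + 0.05·ln(15300) + 0.2·ln(6400) + 0.45·ln(4100) + 0.25·ln(1400) = 0.4879 + 0.4818 + 1.7528 + 3.7434 + 1.8111 = 8.2770
CE = e^8.2770 ≈ 3932.38

$3,932.38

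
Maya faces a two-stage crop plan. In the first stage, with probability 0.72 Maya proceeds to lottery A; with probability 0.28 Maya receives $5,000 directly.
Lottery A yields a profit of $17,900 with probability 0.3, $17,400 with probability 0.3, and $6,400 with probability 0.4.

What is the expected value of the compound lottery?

$10,868

EV(A) = 0.3 × 17900 + 0.3 × 17400 + 0.4 × 6400 = 5370 + 5220 + 2560 = 13150
Branch B: 5000 (certain)
Overall = 0.72 × 13150 + 0.28 × 5000 = 9468 + 1400 = 10868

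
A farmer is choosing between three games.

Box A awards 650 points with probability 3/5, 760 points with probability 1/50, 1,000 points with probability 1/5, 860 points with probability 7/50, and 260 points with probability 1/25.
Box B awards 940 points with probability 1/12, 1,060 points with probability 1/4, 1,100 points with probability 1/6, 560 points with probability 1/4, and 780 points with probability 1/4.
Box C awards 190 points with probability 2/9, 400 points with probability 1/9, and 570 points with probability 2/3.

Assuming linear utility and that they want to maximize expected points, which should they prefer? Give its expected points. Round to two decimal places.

Box B (861.67 points)

Box A = 3/5 × 650 + 1/50 × 760 + 1/5 × 1000 + 7/50 × 860 + 1/25 × 260 = 390 + 15.2 + 200 + 120.4 + 10.4 = 736
Box B = 1/12 × 940 + 1/4 × 1060 + 1/6 × 1100 + 1/4 × 560 + 1/4 × 780 = 78.3333 + 265 + 183.3333 + 140 + 195 = 861.6667
Box C = 2/9 × 190 + 1/9 × 400 + 2/3 × 570 = 42.2222 + 44.4444 + 380 = 466.6667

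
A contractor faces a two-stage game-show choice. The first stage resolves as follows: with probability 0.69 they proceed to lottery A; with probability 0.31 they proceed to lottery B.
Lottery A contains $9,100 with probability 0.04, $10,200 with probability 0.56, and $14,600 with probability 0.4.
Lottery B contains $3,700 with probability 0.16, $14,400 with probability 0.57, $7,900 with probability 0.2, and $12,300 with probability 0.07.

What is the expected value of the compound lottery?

$11,706.75

EV(A) = 0.04 × 9100 + 0.56 × 10200 + 0.4 × 14600 = 364 + 5712 + 5840 = 11916
EV(B) = 0.16 × 3700 + 0.57 × 14400 + 0.2 × 7900 + 0.07 × 12300 = 592 + 8208 + 1580 + 861 = 11241
Overall = 0.69 × 11916 + 0.31 × 11241 = 8222.04 + 3484.71 = 11706.75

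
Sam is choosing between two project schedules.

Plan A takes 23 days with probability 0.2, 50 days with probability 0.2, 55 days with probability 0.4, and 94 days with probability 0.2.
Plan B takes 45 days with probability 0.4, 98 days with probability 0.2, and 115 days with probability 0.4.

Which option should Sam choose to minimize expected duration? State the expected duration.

Plan A (55.4 days)

Plan A = 0.2 × 23 + 0.2 × 50 + 0.4 × 55 + 0.2 × 94 = 4.6 + 10 + 22 + 18.8 = 55.4
Plan B = 0.4 × 45 + 0.2 × 98 + 0.4 × 115 = 18 + 19.6 + 46 = 83.6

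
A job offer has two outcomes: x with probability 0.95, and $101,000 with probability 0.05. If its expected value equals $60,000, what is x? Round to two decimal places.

x = $57,842.11

0.95·x + 0.05·101000 = 60000
0.95·x = 60000 − 5050 = 54950
x = 54950 / 0.95 = 57842.1053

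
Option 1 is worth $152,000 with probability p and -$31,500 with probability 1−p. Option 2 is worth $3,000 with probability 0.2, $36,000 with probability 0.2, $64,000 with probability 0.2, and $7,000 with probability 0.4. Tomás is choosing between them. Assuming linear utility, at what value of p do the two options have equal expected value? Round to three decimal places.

EV(Option 2) = 0.2 × 3000 + 0.2 × 36000 + 0.2 × 64000 + 0.4 × 7000 = 600 + 7200 + 12800 + 2800 = 23400
p·152000 + (1−p)·(-31500) = 23400
183500p − 31500 = 23400
p = (23400 + 31500) / 183500

p = 0.299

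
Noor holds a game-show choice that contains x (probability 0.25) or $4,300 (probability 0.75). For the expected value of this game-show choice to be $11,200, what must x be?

x = $31,900

0.25·x + 0.75·4300 = 11200
0.25·x = 11200 − 3225 = 7975
x = 7975 / 0.25 = 31900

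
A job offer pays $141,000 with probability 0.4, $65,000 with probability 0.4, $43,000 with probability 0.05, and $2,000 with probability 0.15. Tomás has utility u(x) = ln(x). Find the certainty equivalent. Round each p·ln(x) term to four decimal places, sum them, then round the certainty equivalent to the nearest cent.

$51,482.64

E[u] = 0.4·ln(141000) + 0.4·ln(65000) + 0.05·ln(43000) + 0.15·ln(2000) = 4.7426 + 4.4329 + 0.5334 + 1.1401 = 10.8490
CE = e^10.8490 ≈ 51482.64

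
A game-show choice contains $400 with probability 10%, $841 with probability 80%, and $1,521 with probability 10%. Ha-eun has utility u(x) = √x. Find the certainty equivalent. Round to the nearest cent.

$846.81

E[u] = 0.1·√400 + 0.8·√841 + 0.1·√1521 = 0.1·20 + 0.8·29 + 0.1·39 = 29.1
CE = (29.1)² = 846.81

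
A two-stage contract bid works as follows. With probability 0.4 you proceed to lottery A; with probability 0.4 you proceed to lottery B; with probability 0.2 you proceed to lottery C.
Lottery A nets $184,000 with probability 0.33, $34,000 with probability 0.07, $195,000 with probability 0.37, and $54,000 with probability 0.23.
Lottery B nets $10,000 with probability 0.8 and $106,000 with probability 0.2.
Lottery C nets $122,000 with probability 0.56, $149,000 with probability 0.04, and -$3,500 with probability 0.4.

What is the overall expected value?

EV(A) = 0.33 × 184000 + 0.07 × 34000 + 0.37 × 195000 + 0.23 × 54000 = 60720 + 2380 + 72150 + 12420 = 147670
EV(B) = 0.8 × 10000 + 0.2 × 106000 = 8000 + 21200 = 29200
EV(C) = 0.56 × 122000 + 0.04 × 149000 + 0.4 × (-3500) = 68320 + 5960 − 1400 = 72880
Overall = 0.4 × 147670 + 0.4 × 29200 + 0.2 × 72880 = 59068 + 11680 + 14576 = 85324

$85,324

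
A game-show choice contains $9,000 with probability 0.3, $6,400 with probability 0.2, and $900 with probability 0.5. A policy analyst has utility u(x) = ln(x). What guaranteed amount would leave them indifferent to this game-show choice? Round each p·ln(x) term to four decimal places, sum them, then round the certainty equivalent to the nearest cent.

$2,658.45

E[u] = 0.3·ln(9000) + 0.2·ln(6400) + 0.5·ln(900) = 2.7315 + 1.7528 + 3.4012 = 7.8855
CE = e^7.8855 ≈ 2658.45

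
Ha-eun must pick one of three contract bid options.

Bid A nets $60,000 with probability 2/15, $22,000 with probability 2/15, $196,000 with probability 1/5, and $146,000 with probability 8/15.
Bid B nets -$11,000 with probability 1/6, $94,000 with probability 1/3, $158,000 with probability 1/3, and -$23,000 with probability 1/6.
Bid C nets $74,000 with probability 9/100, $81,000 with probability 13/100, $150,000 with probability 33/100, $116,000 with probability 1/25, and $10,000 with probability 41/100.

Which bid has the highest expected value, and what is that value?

Bid A ($128,000)

Bid A = 2/15 × 60000 + 2/15 × 22000 + 1/5 × 196000 + 8/15 × 146000 = 8000 + 2933.3333 + 39200 + 77866.6667 = 128000
Bid B = 1/6 × (-11000) + 1/3 × 94000 + 1/3 × 158000 + 1/6 × (-23000) = -1833.3333 + 31333.3333 + 52666.6667 − 3833.3333 = 78333.3333
Bid C = 9/100 × 74000 + 13/100 × 81000 + 33/100 × 150000 + 1/25 × 116000 + 41/100 × 10000 = 6660 + 10530 + 49500 + 4640 + 4100 = 75430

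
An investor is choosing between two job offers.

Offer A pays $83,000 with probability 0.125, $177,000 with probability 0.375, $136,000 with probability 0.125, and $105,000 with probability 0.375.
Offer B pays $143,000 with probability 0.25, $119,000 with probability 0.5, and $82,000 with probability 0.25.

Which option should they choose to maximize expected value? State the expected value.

Offer A = 0.125 × 83000 + 0.375 × 177000 + 0.125 × 136000 + 0.375 × 105000 = 10375 + 66375 + 17000 + 39375 = 133125
Offer B = 0.25 × 143000 + 0.5 × 119000 + 0.25 × 82000 = 35750 + 59500 + 20500 = 115750

Offer A ($133,125)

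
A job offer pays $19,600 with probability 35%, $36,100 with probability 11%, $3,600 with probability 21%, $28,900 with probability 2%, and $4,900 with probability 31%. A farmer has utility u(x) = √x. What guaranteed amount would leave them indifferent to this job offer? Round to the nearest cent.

$11,577.76

E[u] = 0.35·√19600 + 0.11·√36100 + 0.21·√3600 + 0.02·√28900 + 0.31·√4900 = 0.35·140 + 0.11·190 + 0.21·60 + 0.02·170 + 0.31·70 = 107.6
CE = (107.6)² = 11577.76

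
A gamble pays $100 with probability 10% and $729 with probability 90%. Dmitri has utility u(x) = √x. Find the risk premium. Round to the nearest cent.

$26.01

E[u] = 0.1·√100 + 0.9·√729 = 0.1·10 + 0.9·27 = 25.3
CE = (25.3)² = 640.09
Risk premium = EV − CE = 666.1 − 640.09 = 26.01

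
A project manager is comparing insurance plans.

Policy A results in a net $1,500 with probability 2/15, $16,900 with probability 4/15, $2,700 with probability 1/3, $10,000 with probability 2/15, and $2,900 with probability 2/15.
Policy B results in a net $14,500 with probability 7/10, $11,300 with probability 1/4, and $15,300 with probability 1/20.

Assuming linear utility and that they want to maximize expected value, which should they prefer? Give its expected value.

Policy B ($13,740)

Policy A = 2/15 × 1500 + 4/15 × 16900 + 1/3 × 2700 + 2/15 × 10000 + 2/15 × 2900 = 200 + 4506.6667 + 900 + 1333.3333 + 386.6667 = 7326.6667
Policy B = 7/10 × 14500 + 1/4 × 11300 + 1/20 × 15300 = 10150 + 2825 + 765 = 13740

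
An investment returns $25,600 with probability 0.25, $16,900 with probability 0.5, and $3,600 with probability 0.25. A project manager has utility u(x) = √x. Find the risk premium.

E[u] = 0.25·√25600 + 0.5·√16900 + 0.25·√3600 = 0.25·160 + 0.5·130 + 0.25·60 = 120
CE = (120)² = 14400
Risk premium = EV − CE = 15750 − 14400 = 1350

$1,350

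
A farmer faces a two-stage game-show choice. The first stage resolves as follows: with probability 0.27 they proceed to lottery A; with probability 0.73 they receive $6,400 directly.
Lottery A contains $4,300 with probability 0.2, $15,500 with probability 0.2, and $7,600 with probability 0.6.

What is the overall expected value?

$6,972.40

EV(A) = 0.2 × 4300 + 0.2 × 15500 + 0.6 × 7600 = 860 + 3100 + 4560 = 8520
Branch B: 6400 (certain)
Overall = 0.27 × 8520 + 0.73 × 6400 = 2300.4 + 4672 = 6972.4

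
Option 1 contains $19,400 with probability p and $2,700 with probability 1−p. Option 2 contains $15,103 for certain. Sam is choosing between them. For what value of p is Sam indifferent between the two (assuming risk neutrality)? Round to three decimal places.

p = 0.743

p·19400 + (1−p)·2700 = 15103
16700p + 2700 = 15103
p = (15103 − 2700) / 16700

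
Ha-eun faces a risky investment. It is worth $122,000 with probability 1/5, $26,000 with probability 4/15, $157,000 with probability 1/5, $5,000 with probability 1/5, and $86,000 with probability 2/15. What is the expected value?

$75,200

EV = 1/5 × 122000 + 4/15 × 26000 + 1/5 × 157000 + 1/5 × 5000 + 2/15 × 86000 = 24400 + 6933.3333 + 31400 + 1000 + 11466.6667 = 75200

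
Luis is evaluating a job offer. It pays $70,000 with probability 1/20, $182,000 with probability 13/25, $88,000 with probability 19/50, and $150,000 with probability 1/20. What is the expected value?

EV = 1/20 × 70000 + 13/25 × 182000 + 19/50 × 88000 + 1/20 × 150000 = 3500 + 94640 + 33440 + 7500 = 139080

$139,080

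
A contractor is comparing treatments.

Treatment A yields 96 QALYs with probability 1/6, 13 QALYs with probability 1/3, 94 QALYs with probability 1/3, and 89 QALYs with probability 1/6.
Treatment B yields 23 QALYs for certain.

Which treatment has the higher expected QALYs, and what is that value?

Treatment A = 1/6 × 96 + 1/3 × 13 + 1/3 × 94 + 1/6 × 89 = 16 + 4.3333 + 31.3333 + 14.8333 = 66.5
Treatment B: 23 (certain)

Treatment A (66.5 QALYs)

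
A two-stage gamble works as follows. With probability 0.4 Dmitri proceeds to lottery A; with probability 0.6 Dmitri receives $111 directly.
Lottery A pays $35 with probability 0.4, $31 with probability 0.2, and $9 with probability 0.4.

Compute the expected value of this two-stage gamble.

EV(A) = 0.4 × 35 + 0.2 × 31 + 0.4 × 9 = 14 + 6.2 + 3.6 = 23.8
Branch B: 111 (certain)
Overall = 0.4 × 23.8 + 0.6 × 111 = 9.52 + 66.6 = 76.12

$76.12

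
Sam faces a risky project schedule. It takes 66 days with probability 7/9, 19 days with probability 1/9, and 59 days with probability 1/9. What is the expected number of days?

60 days

EV = 7/9 × 66 + 1/9 × 19 + 1/9 × 59 = 51.3333 + 2.1111 + 6.5556 = 60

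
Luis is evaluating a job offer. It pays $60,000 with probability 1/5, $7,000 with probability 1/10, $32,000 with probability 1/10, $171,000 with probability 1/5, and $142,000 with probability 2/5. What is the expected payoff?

$106,900

EV = 1/5 × 60000 + 1/10 × 7000 + 1/10 × 32000 + 1/5 × 171000 + 2/5 × 142000 = 12000 + 700 + 3200 + 34200 + 56800 = 106900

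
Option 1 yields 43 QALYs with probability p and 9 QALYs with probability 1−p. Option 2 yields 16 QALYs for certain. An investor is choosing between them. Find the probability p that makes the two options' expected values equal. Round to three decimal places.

p·43 + (1−p)·9 = 16
34p + 9 = 16
p = (16 − 9) / 34

p = 0.206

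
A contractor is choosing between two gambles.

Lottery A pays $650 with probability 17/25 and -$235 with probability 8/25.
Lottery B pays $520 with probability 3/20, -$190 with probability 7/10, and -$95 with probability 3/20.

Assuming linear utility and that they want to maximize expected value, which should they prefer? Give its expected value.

Lottery A ($366.80)

Lottery A = 17/25 × 650 + 8/25 × (-235) = 442 − 75.2 = 366.8
Lottery B = 3/20 × 520 + 7/10 × (-190) + 3/20 × (-95) = 78 − 133 − 14.25 = -69.25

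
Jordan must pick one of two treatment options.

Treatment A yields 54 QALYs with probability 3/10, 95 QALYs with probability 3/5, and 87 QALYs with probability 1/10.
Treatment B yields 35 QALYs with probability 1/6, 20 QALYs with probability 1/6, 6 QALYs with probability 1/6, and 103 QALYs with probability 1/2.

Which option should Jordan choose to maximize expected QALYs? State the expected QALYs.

Treatment A = 3/10 × 54 + 3/5 × 95 + 1/10 × 87 = 16.2 + 57 + 8.7 = 81.9
Treatment B = 1/6 × 35 + 1/6 × 20 + 1/6 × 6 + 1/2 × 103 = 5.8333 + 3.3333 + 1 + 51.5 = 61.6667

Treatment A (81.9 QALYs)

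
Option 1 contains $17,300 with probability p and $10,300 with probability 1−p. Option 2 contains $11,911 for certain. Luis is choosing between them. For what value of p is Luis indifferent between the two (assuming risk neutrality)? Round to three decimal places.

p·17300 + (1−p)·10300 = 11911
7000p + 10300 = 11911
p = (11911 − 10300) / 7000

p = 0.230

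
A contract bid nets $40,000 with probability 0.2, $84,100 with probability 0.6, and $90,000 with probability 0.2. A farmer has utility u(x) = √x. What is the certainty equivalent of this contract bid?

$75,076

E[u] = 0.2·√40000 + 0.6·√84100 + 0.2·√90000 = 0.2·200 + 0.6·290 + 0.2·300 = 274
CE = (274)² = 75076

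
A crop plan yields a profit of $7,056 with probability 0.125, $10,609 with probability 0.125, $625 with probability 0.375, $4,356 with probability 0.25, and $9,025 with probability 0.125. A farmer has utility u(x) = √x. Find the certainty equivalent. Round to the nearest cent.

$3,736.27

E[u] = 0.125·√7056 + 0.125·√10609 + 0.375·√625 + 0.25·√4356 + 0.125·√9025 = 0.125·84 + 0.125·103 + 0.375·25 + 0.25·66 + 0.125·95 = 61.125
CE = (61.125)² = 3736.265625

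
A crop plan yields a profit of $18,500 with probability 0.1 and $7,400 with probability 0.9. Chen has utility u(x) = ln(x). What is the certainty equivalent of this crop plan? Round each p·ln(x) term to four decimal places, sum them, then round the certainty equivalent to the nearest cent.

E[u] = 0.1·ln(18500) + 0.9·ln(7400) = 0.9826 + 8.0183 = 9.0009
CE = e^9.0009 ≈ 8110.38

$8,110.38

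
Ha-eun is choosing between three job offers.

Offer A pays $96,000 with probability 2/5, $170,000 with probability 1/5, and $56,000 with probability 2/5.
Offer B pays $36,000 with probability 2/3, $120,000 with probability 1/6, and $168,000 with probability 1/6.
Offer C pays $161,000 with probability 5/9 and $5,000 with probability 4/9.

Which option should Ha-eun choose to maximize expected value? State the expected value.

Offer A = 2/5 × 96000 + 1/5 × 170000 + 2/5 × 56000 = 38400 + 34000 + 22400 = 94800
Offer B = 2/3 × 36000 + 1/6 × 120000 + 1/6 × 168000 = 24000 + 20000 + 28000 = 72000
Offer C = 5/9 × 161000 + 4/9 × 5000 = 89444.4444 + 2222.2222 = 91666.6667

Offer A ($94,800)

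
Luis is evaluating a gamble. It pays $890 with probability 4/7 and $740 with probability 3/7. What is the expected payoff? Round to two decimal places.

$825.71

EV = 4/7 × 890 + 3/7 × 740 = 508.5714 + 317.1429 = 825.7143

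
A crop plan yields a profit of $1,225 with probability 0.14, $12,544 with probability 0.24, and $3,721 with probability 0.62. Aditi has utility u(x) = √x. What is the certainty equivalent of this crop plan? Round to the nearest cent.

E[u] = 0.14·√1225 + 0.24·√12544 + 0.62·√3721 = 0.14·35 + 0.24·112 + 0.62·61 = 69.6
CE = (69.6)² = 4844.16

$4,844.16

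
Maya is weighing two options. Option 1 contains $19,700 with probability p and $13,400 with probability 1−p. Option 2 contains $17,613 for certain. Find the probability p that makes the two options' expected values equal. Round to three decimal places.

p = 0.669

p·19700 + (1−p)·13400 = 17613
6300p + 13400 = 17613
p = (17613 − 13400) / 6300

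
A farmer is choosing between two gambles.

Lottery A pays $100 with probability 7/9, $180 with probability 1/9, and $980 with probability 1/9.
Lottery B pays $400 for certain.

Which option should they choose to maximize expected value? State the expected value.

Lottery B ($400)

Lottery A = 7/9 × 100 + 1/9 × 180 + 1/9 × 980 = 77.7778 + 20 + 108.8889 = 206.6667
Lottery B: 400 (certain)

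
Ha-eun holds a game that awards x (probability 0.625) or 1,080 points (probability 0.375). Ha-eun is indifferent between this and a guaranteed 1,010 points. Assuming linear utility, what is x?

x = 968 points

0.625·x + 0.375·1080 = 1010
0.625·x = 1010 − 405 = 605
x = 605 / 0.625 = 968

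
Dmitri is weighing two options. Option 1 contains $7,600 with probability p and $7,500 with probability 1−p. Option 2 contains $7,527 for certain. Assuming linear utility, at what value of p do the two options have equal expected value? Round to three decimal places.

p·7600 + (1−p)·7500 = 7527
100p + 7500 = 7527
p = (7527 − 7500) / 100

p = 0.270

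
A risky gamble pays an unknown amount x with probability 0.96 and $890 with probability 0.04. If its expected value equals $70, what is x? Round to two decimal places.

x = $35.83

0.96·x + 0.04·890 = 70
0.96·x = 70 − 35.6 = 34.4
x = 34.4 / 0.96 = 35.8333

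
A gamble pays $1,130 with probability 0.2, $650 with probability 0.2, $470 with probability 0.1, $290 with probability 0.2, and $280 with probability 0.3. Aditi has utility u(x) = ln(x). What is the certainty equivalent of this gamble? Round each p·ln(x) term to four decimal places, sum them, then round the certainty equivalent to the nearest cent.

$464.56

E[u] = 0.2·ln(1130) + 0.2·ln(650) + 0.1·ln(470) + 0.2·ln(290) + 0.3·ln(280) = 1.4060 + 1.2954 + 0.6153 + 1.1340 + 1.6904 = 6.1411
CE = e^6.1411 ≈ 464.56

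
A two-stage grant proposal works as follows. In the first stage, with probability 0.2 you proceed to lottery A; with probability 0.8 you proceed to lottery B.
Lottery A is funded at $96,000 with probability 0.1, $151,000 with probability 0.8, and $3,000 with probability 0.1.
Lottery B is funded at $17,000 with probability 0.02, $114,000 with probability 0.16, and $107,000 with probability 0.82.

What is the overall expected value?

EV(A) = 0.1 × 96000 + 0.8 × 151000 + 0.1 × 3000 = 9600 + 120800 + 300 = 130700
EV(B) = 0.02 × 17000 + 0.16 × 114000 + 0.82 × 107000 = 340 + 18240 + 87740 = 106320
Overall = 0.2 × 130700 + 0.8 × 106320 = 26140 + 85056 = 111196

$111,196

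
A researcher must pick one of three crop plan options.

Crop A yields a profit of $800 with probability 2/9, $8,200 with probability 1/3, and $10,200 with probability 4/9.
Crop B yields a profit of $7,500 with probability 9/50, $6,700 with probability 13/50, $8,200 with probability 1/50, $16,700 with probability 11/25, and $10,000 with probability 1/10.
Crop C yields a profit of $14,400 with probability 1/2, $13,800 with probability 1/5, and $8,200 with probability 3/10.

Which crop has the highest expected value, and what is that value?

Crop A = 2/9 × 800 + 1/3 × 8200 + 4/9 × 10200 = 177.7778 + 2733.3333 + 4533.3333 = 7444.4444
Crop B = 9/50 × 7500 + 13/50 × 6700 + 1/50 × 8200 + 11/25 × 16700 + 1/10 × 10000 = 1350 + 1742 + 164 + 7348 + 1000 = 11604
Crop C = 1/2 × 14400 + 1/5 × 13800 + 3/10 × 8200 = 7200 + 2760 + 2460 = 12420

Crop C ($12,420)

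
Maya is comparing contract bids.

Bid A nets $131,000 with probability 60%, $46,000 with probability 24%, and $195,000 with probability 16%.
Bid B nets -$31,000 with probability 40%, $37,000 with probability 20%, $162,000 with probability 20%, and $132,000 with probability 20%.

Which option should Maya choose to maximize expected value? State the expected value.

Bid A = 0.6 × 131000 + 0.24 × 46000 + 0.16 × 195000 = 78600 + 11040 + 31200 = 120840
Bid B = 0.4 × (-31000) + 0.2 × 37000 + 0.2 × 162000 + 0.2 × 132000 = -12400 + 7400 + 32400 + 26400 = 53800

Bid A ($120,840)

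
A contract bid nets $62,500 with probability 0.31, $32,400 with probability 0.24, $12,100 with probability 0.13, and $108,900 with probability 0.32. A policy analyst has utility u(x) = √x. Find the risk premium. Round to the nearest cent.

E[u] = 0.31·√62500 + 0.24·√32400 + 0.13·√12100 + 0.32·√108900 = 0.31·250 + 0.24·180 + 0.13·110 + 0.32·330 = 240.6
CE = (240.6)² = 57888.36
Risk premium = EV − CE = 63572 − 57888.36 = 5683.64

$5,683.64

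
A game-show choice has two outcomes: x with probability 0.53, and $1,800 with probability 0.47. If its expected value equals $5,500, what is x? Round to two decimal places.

0.53·x + 0.47·1800 = 5500
0.53·x = 5500 − 846 = 4654
x = 4654 / 0.53 = 8781.1321

x = $8,781.13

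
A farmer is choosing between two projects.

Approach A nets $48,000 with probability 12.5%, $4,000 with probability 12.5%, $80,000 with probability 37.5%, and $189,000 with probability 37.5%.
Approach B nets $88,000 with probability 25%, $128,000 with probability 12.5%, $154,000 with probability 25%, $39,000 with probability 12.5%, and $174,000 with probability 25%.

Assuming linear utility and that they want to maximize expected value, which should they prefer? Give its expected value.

Approach B ($124,875)

Approach A = 0.125 × 48000 + 0.125 × 4000 + 0.375 × 80000 + 0.375 × 189000 = 6000 + 500 + 30000 + 70875 = 107375
Approach B = 0.25 × 88000 + 0.125 × 128000 + 0.25 × 154000 + 0.125 × 39000 + 0.25 × 174000 = 22000 + 16000 + 38500 + 4875 + 43500 = 124875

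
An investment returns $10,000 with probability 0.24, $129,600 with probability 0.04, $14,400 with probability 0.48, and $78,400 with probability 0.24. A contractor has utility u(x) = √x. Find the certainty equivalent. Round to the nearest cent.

E[u] = 0.24·√10000 + 0.04·√129600 + 0.48·√14400 + 0.24·√78400 = 0.24·100 + 0.04·360 + 0.48·120 + 0.24·280 = 163.2
CE = (163.2)² = 26634.24

$26,634.24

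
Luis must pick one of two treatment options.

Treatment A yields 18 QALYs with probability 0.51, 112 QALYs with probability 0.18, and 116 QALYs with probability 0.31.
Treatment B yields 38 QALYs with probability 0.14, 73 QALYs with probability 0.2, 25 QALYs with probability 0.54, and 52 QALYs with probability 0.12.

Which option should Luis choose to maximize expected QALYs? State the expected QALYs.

Treatment A = 0.51 × 18 + 0.18 × 112 + 0.31 × 116 = 9.18 + 20.16 + 35.96 = 65.3
Treatment B = 0.14 × 38 + 0.2 × 73 + 0.54 × 25 + 0.12 × 52 = 5.32 + 14.6 + 13.5 + 6.24 = 39.66

Treatment A (65.3 QALYs)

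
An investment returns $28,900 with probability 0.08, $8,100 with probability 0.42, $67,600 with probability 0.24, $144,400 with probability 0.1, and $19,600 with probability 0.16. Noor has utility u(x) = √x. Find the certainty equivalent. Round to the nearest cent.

$30,345.64

E[u] = 0.08·√28900 + 0.42·√8100 + 0.24·√67600 + 0.1·√144400 + 0.16·√19600 = 0.08·170 + 0.42·90 + 0.24·260 + 0.1·380 + 0.16·140 = 174.2
CE = (174.2)² = 30345.64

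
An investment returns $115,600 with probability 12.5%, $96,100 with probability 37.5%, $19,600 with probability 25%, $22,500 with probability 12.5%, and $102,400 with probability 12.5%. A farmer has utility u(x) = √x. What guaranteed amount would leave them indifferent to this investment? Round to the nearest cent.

E[u] = 0.125·√115600 + 0.375·√96100 + 0.25·√19600 + 0.125·√22500 + 0.125·√102400 = 0.125·340 + 0.375·310 + 0.25·140 + 0.125·150 + 0.125·320 = 252.5
CE = (252.5)² = 63756.25

$63,756.25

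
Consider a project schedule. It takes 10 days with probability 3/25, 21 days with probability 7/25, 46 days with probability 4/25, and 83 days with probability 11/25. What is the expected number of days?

EV = 3/25 × 10 + 7/25 × 21 + 4/25 × 46 + 11/25 × 83 = 1.2 + 5.88 + 7.36 + 36.52 = 50.96

50.96 days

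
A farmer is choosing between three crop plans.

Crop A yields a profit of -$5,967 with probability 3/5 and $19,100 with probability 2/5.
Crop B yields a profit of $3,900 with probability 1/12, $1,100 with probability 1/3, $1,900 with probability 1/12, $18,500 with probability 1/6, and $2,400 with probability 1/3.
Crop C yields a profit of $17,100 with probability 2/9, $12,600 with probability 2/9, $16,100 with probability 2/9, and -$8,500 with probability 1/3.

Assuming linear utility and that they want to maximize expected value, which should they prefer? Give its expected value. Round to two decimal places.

Crop C ($7,344.44)

Crop A = 3/5 × (-5967) + 2/5 × 19100 = -3580.2 + 7640 = 4059.8
Crop B = 1/12 × 3900 + 1/3 × 1100 + 1/12 × 1900 + 1/6 × 18500 + 1/3 × 2400 = 325 + 366.6667 + 158.3333 + 3083.3333 + 800 = 4733.3333
Crop C = 2/9 × 17100 + 2/9 × 12600 + 2/9 × 16100 + 1/3 × (-8500) = 3800 + 2800 + 3577.7778 − 2833.3333 = 7344.4444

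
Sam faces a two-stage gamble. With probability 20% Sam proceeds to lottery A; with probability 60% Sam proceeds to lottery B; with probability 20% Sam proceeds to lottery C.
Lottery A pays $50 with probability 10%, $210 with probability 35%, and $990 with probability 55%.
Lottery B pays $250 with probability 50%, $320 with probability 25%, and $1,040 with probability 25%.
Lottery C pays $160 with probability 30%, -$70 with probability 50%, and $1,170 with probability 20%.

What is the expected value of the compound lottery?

$453

EV(A) = 0.1 × 50 + 0.35 × 210 + 0.55 × 990 = 5 + 73.5 + 544.5 = 623
EV(B) = 0.5 × 250 + 0.25 × 320 + 0.25 × 1040 = 125 + 80 + 260 = 465
EV(C) = 0.3 × 160 + 0.5 × (-70) + 0.2 × 1170 = 48 − 35 + 234 = 247
Overall = 0.2 × 623 + 0.6 × 465 + 0.2 × 247 = 124.6 + 279 + 49.4 = 453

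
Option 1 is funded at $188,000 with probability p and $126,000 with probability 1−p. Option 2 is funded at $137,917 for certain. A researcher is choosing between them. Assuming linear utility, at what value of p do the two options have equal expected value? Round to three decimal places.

p·188000 + (1−p)·126000 = 137917
62000p + 126000 = 137917
p = (137917 − 126000) / 62000

p = 0.192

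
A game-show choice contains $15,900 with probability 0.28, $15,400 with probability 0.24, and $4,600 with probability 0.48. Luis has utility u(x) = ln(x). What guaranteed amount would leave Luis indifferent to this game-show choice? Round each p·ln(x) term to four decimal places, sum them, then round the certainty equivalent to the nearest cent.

E[u] = 0.28·ln(15900) + 0.24·ln(15400) + 0.48·ln(4600) = 2.7087 + 2.3141 + 4.0482 = 9.0710
CE = e^9.0710 ≈ 8699.32

$8,699.32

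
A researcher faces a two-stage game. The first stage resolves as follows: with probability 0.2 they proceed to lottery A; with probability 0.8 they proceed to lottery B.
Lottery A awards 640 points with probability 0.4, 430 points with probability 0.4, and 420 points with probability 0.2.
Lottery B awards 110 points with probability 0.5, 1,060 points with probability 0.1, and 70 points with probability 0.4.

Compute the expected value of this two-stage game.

253.6 points

EV(A) = 0.4 × 640 + 0.4 × 430 + 0.2 × 420 = 256 + 172 + 84 = 512
EV(B) = 0.5 × 110 + 0.1 × 1060 + 0.4 × 70 = 55 + 106 + 28 = 189
Overall = 0.2 × 512 + 0.8 × 189 = 102.4 + 151.2 = 253.6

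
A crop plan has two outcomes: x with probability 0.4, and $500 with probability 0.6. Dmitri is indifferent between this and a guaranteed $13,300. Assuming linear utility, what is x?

0.4·x + 0.6·500 = 13300
0.4·x = 13300 − 300 = 13000
x = 13000 / 0.4 = 32500

x = $32,500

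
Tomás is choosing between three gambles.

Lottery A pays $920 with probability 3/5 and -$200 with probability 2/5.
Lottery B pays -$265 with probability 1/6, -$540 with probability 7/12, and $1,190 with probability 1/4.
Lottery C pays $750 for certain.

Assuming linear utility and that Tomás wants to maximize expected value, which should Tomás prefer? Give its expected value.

Lottery A = 3/5 × 920 + 2/5 × (-200) = 552 − 80 = 472
Lottery B = 1/6 × (-265) + 7/12 × (-540) + 1/4 × 1190 = -44.1667 − 315 + 297.5 = -61.6667
Lottery C: 750 (certain)

Lottery C ($750)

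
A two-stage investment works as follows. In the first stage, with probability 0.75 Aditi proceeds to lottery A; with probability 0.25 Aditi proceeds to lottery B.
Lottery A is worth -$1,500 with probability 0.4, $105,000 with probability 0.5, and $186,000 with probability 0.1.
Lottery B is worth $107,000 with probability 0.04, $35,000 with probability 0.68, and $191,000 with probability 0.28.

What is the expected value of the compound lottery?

EV(A) = 0.4 × (-1500) + 0.5 × 105000 + 0.1 × 186000 = -600 + 52500 + 18600 = 70500
EV(B) = 0.04 × 107000 + 0.68 × 35000 + 0.28 × 191000 = 4280 + 23800 + 53480 = 81560
Overall = 0.75 × 70500 + 0.25 × 81560 = 52875 + 20390 = 73265

$73,265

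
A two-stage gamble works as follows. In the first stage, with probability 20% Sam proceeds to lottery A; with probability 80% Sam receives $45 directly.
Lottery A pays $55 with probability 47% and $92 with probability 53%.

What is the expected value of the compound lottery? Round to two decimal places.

$50.92

EV(A) = 0.47 × 55 + 0.53 × 92 = 25.85 + 48.76 = 74.61
Branch B: 45 (certain)
Overall = 0.2 × 74.61 + 0.8 × 45 = 14.922 + 36 = 50.922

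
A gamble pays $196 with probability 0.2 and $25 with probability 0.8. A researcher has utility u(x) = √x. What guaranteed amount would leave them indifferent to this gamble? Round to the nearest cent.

E[u] = 0.2·√196 + 0.8·√25 = 0.2·14 + 0.8·5 = 6.8
CE = (6.8)² = 46.24

$46.24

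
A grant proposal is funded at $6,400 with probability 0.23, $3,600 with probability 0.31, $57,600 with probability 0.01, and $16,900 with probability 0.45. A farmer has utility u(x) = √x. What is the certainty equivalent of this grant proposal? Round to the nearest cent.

$9,584.41

E[u] = 0.23·√6400 + 0.31·√3600 + 0.01·√57600 + 0.45·√16900 = 0.23·80 + 0.31·60 + 0.01·240 + 0.45·130 = 97.9
CE = (97.9)² = 9584.41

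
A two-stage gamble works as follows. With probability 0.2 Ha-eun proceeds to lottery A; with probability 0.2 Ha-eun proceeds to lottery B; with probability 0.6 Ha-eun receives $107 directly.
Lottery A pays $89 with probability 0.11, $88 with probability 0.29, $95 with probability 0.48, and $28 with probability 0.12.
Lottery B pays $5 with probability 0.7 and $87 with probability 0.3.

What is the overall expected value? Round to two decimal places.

$86.97

EV(A) = 0.11 × 89 + 0.29 × 88 + 0.48 × 95 + 0.12 × 28 = 9.79 + 25.52 + 45.6 + 3.36 = 84.27
EV(B) = 0.7 × 5 + 0.3 × 87 = 3.5 + 26.1 = 29.6
Branch C: 107 (certain)
Overall = 0.2 × 84.27 + 0.2 × 29.6 + 0.6 × 107 = 16.854 + 5.92 + 64.2 = 86.974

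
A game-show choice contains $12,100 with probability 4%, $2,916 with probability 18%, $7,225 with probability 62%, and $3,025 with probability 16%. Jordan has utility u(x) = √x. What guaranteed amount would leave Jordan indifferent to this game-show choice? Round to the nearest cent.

$5,718.38

E[u] = 0.04·√12100 + 0.18·√2916 + 0.62·√7225 + 0.16·√3025 = 0.04·110 + 0.18·54 + 0.62·85 + 0.16·55 = 75.62
CE = (75.62)² = 5718.3844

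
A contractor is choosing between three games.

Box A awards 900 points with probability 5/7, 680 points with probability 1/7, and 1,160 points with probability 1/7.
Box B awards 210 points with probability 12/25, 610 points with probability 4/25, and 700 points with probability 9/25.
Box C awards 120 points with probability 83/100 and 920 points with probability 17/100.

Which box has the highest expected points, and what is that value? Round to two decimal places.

Box A = 5/7 × 900 + 1/7 × 680 + 1/7 × 1160 = 642.8571 + 97.1429 + 165.7143 = 905.7143
Box B = 12/25 × 210 + 4/25 × 610 + 9/25 × 700 = 100.8 + 97.6 + 252 = 450.4
Box C = 83/100 × 120 + 17/100 × 920 = 99.6 + 156.4 = 256

Box A (905.71 points)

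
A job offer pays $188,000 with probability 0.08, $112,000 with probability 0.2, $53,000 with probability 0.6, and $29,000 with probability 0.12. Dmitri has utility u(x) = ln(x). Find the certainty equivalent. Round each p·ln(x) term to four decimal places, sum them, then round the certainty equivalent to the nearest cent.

E[u] = 0.08·ln(188000) + 0.2·ln(112000) + 0.6·ln(53000) + 0.12·ln(29000) = 0.9715 + 2.3253 + 6.5268 + 1.2330 = 11.0566
CE = e^11.0566 ≈ 63360.76

$63,360.76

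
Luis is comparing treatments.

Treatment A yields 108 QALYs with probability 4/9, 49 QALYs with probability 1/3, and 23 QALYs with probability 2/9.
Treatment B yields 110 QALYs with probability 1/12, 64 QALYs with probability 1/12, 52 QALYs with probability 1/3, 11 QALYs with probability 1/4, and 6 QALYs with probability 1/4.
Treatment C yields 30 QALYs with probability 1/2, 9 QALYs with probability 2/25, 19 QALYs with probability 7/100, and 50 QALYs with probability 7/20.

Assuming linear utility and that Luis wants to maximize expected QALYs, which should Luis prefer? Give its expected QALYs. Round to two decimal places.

Treatment A = 4/9 × 108 + 1/3 × 49 + 2/9 × 23 = 48 + 16.3333 + 5.1111 = 69.4444
Treatment B = 1/12 × 110 + 1/12 × 64 + 1/3 × 52 + 1/4 × 11 + 1/4 × 6 = 9.1667 + 5.3333 + 17.3333 + 2.75 + 1.5 = 36.0833
Treatment C = 1/2 × 30 + 2/25 × 9 + 7/100 × 19 + 7/20 × 50 = 15 + 0.72 + 1.33 + 17.5 = 34.55

Treatment A (69.44 QALYs)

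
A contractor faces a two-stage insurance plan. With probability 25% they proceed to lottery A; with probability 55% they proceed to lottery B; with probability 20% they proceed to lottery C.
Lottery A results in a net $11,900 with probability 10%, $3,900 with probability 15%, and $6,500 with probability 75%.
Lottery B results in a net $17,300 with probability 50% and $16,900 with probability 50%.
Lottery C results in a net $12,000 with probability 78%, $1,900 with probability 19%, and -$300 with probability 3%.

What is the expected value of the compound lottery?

EV(A) = 0.1 × 11900 + 0.15 × 3900 + 0.75 × 6500 = 1190 + 585 + 4875 = 6650
EV(B) = 0.5 × 17300 + 0.5 × 16900 = 8650 + 8450 = 17100
EV(C) = 0.78 × 12000 + 0.19 × 1900 + 0.03 × (-300) = 9360 + 361 − 9 = 9712
Overall = 0.25 × 6650 + 0.55 × 17100 + 0.2 × 9712 = 1662.5 + 9405 + 1942.4 = 13009.9

$13,009.90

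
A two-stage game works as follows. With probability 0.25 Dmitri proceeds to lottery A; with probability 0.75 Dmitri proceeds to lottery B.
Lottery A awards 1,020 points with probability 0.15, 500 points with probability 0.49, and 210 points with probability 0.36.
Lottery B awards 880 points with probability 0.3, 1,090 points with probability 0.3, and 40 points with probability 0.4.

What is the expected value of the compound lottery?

573.65 points

EV(A) = 0.15 × 1020 + 0.49 × 500 + 0.36 × 210 = 153 + 245 + 75.6 = 473.6
EV(B) = 0.3 × 880 + 0.3 × 1090 + 0.4 × 40 = 264 + 327 + 16 = 607
Overall = 0.25 × 473.6 + 0.75 × 607 = 118.4 + 455.25 = 573.65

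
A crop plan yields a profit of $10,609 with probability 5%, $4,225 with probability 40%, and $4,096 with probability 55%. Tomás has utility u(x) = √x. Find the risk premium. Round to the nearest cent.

$70.93

E[u] = 0.05·√10609 + 0.4·√4225 + 0.55·√4096 = 0.05·103 + 0.4·65 + 0.55·64 = 66.35
CE = (66.35)² = 4402.3225
Risk premium = EV − CE = 4473.25 − 4402.3225 = 70.9275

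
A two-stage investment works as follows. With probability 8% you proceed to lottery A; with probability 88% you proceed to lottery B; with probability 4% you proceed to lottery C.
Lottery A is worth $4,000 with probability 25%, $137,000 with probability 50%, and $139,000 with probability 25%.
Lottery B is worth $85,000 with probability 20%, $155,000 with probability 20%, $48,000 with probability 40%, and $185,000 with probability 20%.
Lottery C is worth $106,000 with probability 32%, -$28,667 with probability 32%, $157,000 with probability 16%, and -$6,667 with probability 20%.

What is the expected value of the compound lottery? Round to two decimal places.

EV(A) = 0.25 × 4000 + 0.5 × 137000 + 0.25 × 139000 = 1000 + 68500 + 34750 = 104250
EV(B) = 0.2 × 85000 + 0.2 × 155000 + 0.4 × 48000 + 0.2 × 185000 = 17000 + 31000 + 19200 + 37000 = 104200
EV(C) = 0.32 × 106000 + 0.32 × (-28667) + 0.16 × 157000 + 0.2 × (-6667) = 33920 − 9173.44 + 25120 − 1333.4 = 48533.16
Overall = 0.08 × 104250 + 0.88 × 104200 + 0.04 × 48533.16 = 8340 + 91696 + 1941.3264 = 101977.3264

$101,977.33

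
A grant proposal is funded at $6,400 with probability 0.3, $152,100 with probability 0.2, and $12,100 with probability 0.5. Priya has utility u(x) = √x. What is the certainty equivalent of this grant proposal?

E[u] = 0.3·√6400 + 0.2·√152100 + 0.5·√12100 = 0.3·80 + 0.2·390 + 0.5·110 = 157
CE = (157)² = 24649

$24,649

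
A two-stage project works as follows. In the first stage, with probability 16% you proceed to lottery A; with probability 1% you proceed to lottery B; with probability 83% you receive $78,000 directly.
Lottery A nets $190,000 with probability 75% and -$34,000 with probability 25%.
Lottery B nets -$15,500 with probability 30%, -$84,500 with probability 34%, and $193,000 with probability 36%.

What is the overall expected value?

$86,541

EV(A) = 0.75 × 190000 + 0.25 × (-34000) = 142500 − 8500 = 134000
EV(B) = 0.3 × (-15500) + 0.34 × (-84500) + 0.36 × 193000 = -4650 − 28730 + 69480 = 36100
Branch C: 78000 (certain)
Overall = 0.16 × 134000 + 0.01 × 36100 + 0.83 × 78000 = 21440 + 361 + 64740 = 86541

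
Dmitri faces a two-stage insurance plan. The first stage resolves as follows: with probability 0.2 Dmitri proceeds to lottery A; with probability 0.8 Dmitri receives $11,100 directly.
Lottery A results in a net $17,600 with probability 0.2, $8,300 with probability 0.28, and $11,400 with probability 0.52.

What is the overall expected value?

$11,234.40

EV(A) = 0.2 × 17600 + 0.28 × 8300 + 0.52 × 11400 = 3520 + 2324 + 5928 = 11772
Branch B: 11100 (certain)
Overall = 0.2 × 11772 + 0.8 × 11100 = 2354.4 + 8880 = 11234.4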